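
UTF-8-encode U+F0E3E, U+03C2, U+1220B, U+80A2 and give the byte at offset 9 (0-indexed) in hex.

U+F0E3E → 4-byte form F3 B0 B8 BE at offsets 0–3.
U+03C2 → 2-byte form CF 82 at offsets 4–5.
U+1220B → 4-byte form F0 92 88 8B at offsets 6–9.
Offset 9 falls in char 3's range; it's byte 4 of F0 92 88 8B = 0x8B.

0x8B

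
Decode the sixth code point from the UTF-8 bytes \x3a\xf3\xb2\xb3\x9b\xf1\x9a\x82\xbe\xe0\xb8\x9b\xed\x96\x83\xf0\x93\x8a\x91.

Offset 0: leading byte 0x3A = 00111010 → 1-byte char #1 = 3A.
Offset 1: leading byte 0xF3 = 11110011 → 4-byte char #2 = F3 B2 B3 9B.
Offset 5: leading byte 0xF1 = 11110001 → 4-byte char #3 = F1 9A 82 BE.
Offset 9: leading byte 0xE0 = 11100000 → 3-byte char #4 = E0 B8 9B.
Offset 12: leading byte 0xED = 11101101 → 3-byte char #5 = ED 96 83.
Offset 15: leading byte 0xF0 = 11110000 → 4-byte char #6 = F0 93 8A 91.
Leading byte 0xF0 = 11110000 matches 11110xxx → 4-byte sequence.
Byte 1: 0xF0 = 11110000, payload 000 (3 bits).
Byte 2: 0x93 = 10010011 (10xxxxxx ✓), payload 010011.
Byte 3: 0x8A = 10001010 (10xxxxxx ✓), payload 001010.
Byte 4: 0x91 = 10010001 (10xxxxxx ✓), payload 010001.
Concatenate: 000010011001010010001 = 0x13291 (21 bits → U+13291).

U+13291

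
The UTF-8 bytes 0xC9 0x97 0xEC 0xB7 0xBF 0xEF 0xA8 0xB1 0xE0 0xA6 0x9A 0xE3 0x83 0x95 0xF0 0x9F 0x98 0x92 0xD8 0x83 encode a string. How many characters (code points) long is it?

Byte at offset 0: 0xC9 = 11001001 → 2-byte char (#1). Advance 2.
Byte at offset 2: 0xEC = 11101100 → 3-byte char (#2). Advance 3.
Byte at offset 5: 0xEF = 11101111 → 3-byte char (#3). Advance 3.
Byte at offset 8: 0xE0 = 11100000 → 3-byte char (#4). Advance 3.
Byte at offset 11: 0xE3 = 11100011 → 3-byte char (#5). Advance 3.
Byte at offset 14: 0xF0 = 11110000 → 4-byte char (#6). Advance 4.
Byte at offset 18: 0xD8 = 11011000 → 2-byte char (#7). Advance 2.
Reached end at offset 20 after 7 code points.

7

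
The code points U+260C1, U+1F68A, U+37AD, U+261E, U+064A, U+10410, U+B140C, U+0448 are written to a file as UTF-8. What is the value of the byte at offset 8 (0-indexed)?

0xE3

U+260C1 → 4-byte form F0 A6 83 81 at offsets 0–3.
U+1F68A → 4-byte form F0 9F 9A 8A at offsets 4–7.
U+37AD → 3-byte form E3 9E AD at offsets 8–10.
Offset 8 falls in char 3's range; it's byte 1 of E3 9E AD = 0xE3.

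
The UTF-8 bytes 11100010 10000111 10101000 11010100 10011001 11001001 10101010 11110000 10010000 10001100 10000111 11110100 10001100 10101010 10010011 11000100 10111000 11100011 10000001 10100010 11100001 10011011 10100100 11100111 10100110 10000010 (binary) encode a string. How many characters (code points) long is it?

9

Byte at offset 0: 0xE2 = 11100010 → 3-byte char (#1). Advance 3.
Byte at offset 3: 0xD4 = 11010100 → 2-byte char (#2). Advance 2.
Byte at offset 5: 0xC9 = 11001001 → 2-byte char (#3). Advance 2.
Byte at offset 7: 0xF0 = 11110000 → 4-byte char (#4). Advance 4.
Byte at offset 11: 0xF4 = 11110100 → 4-byte char (#5). Advance 4.
Byte at offset 15: 0xC4 = 11000100 → 2-byte char (#6). Advance 2.
Byte at offset 17: 0xE3 = 11100011 → 3-byte char (#7). Advance 3.
Byte at offset 20: 0xE1 = 11100001 → 3-byte char (#8). Advance 3.
Byte at offset 23: 0xE7 = 11100111 → 3-byte char (#9). Advance 3.
Reached end at offset 26 after 9 code points.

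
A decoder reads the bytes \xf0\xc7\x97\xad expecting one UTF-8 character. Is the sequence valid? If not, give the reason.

Leading byte 0xF0 = 11110000 → 4-byte form.
Byte 2 is 0xC7 = 11000111, which is not 10xxxxxx — expected a continuation byte.

invalid (non-continuation byte where continuation expected)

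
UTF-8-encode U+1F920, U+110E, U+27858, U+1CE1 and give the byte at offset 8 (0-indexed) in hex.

0xA7

U+1F920 → 4-byte form F0 9F A4 A0 at offsets 0–3.
U+110E → 3-byte form E1 84 8E at offsets 4–6.
U+27858 → 4-byte form F0 A7 A1 98 at offsets 7–10.
Offset 8 falls in char 3's range; it's byte 2 of F0 A7 A1 98 = 0xA7.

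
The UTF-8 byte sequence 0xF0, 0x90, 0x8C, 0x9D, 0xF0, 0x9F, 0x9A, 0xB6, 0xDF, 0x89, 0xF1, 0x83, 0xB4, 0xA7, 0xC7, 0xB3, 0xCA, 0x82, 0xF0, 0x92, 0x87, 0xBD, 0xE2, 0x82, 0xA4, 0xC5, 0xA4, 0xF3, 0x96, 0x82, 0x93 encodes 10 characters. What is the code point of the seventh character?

U+121FD

Offset 0: leading byte 0xF0 = 11110000 → 4-byte char #1 = F0 90 8C 9D.
Offset 4: leading byte 0xF0 = 11110000 → 4-byte char #2 = F0 9F 9A B6.
Offset 8: leading byte 0xDF = 11011111 → 2-byte char #3 = DF 89.
Offset 10: leading byte 0xF1 = 11110001 → 4-byte char #4 = F1 83 B4 A7.
Offset 14: leading byte 0xC7 = 11000111 → 2-byte char #5 = C7 B3.
Offset 16: leading byte 0xCA = 11001010 → 2-byte char #6 = CA 82.
Offset 18: leading byte 0xF0 = 11110000 → 4-byte char #7 = F0 92 87 BD.
Leading byte 0xF0 = 11110000 matches 11110xxx → 4-byte sequence.
Byte 1: 0xF0 = 11110000, payload 000 (3 bits).
Byte 2: 0x92 = 10010010 (10xxxxxx ✓), payload 010010.
Byte 3: 0x87 = 10000111 (10xxxxxx ✓), payload 000111.
Byte 4: 0xBD = 10111101 (10xxxxxx ✓), payload 111101.
Concatenate: 000010010000111111101 = 0x121FD (21 bits → U+121FD).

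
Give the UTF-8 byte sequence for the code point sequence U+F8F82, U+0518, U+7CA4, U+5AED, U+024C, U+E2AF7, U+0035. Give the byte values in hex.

F3 B8 BE 82 D4 98 E7 B2 A4 E5 AB AD C9 8C F3 A2 AB B7 35

U+F8F82: 4-byte form → F3 B8 BE 82.
U+0518: 2-byte form → D4 98.
U+7CA4: 3-byte form → E7 B2 A4.
U+5AED: 3-byte form → E5 AB AD.
U+024C: 2-byte form → C9 8C.
U+E2AF7: 4-byte form → F3 A2 AB B7.
U+0035: 1-byte form → 35.
Concatenated (19 bytes): F3 B8 BE 82 D4 98 E7 B2 A4 E5 AB AD C9 8C F3 A2 AB B7 35.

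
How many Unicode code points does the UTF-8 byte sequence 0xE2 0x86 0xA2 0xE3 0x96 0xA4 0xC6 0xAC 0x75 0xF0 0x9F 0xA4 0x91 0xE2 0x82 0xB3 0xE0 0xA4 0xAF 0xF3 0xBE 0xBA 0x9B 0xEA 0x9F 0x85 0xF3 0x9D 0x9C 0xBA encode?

10

Byte at offset 0: 0xE2 = 11100010 → 3-byte char (#1). Advance 3.
Byte at offset 3: 0xE3 = 11100011 → 3-byte char (#2). Advance 3.
Byte at offset 6: 0xC6 = 11000110 → 2-byte char (#3). Advance 2.
Byte at offset 8: 0x75 = 01110101 → 1-byte char (#4). Advance 1.
Byte at offset 9: 0xF0 = 11110000 → 4-byte char (#5). Advance 4.
Byte at offset 13: 0xE2 = 11100010 → 3-byte char (#6). Advance 3.
Byte at offset 16: 0xE0 = 11100000 → 3-byte char (#7). Advance 3.
Byte at offset 19: 0xF3 = 11110011 → 4-byte char (#8). Advance 4.
Byte at offset 23: 0xEA = 11101010 → 3-byte char (#9). Advance 3.
Byte at offset 26: 0xF3 = 11110011 → 4-byte char (#10). Advance 4.
Reached end at offset 30 after 10 code points.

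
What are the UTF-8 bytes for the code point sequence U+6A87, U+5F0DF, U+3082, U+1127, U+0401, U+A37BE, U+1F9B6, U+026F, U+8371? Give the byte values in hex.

U+6A87: 3-byte form → E6 AA 87.
U+5F0DF: 4-byte form → F1 9F 83 9F.
U+3082: 3-byte form → E3 82 82.
U+1127: 3-byte form → E1 84 A7.
U+0401: 2-byte form → D0 81.
U+A37BE: 4-byte form → F2 A3 9E BE.
U+1F9B6: 4-byte form → F0 9F A6 B6.
U+026F: 2-byte form → C9 AF.
U+8371: 3-byte form → E8 8D B1.
Concatenated (28 bytes): E6 AA 87 F1 9F 83 9F E3 82 82 E1 84 A7 D0 81 F2 A3 9E BE F0 9F A6 B6 C9 AF E8 8D B1.

E6 AA 87 F1 9F 83 9F E3 82 82 E1 84 A7 D0 81 F2 A3 9E BE F0 9F A6 B6 C9 AF E8 8D B1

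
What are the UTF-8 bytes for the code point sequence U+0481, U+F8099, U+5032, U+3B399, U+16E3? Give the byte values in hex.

U+0481: 2-byte form → D2 81.
U+F8099: 4-byte form → F3 B8 82 99.
U+5032: 3-byte form → E5 80 B2.
U+3B399: 4-byte form → F0 BB 8E 99.
U+16E3: 3-byte form → E1 9B A3.
Concatenated (16 bytes): D2 81 F3 B8 82 99 E5 80 B2 F0 BB 8E 99 E1 9B A3.

D2 81 F3 B8 82 99 E5 80 B2 F0 BB 8E 99 E1 9B A3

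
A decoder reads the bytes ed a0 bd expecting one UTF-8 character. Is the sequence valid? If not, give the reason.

invalid (encodes a surrogate (U+D800–U+DFFF))

Structurally a 3-byte sequence; payload = 0xD83D.
But 0xD83D is in U+D800–U+DFFF, the surrogate range. Surrogates are not Unicode scalar values and are forbidden in UTF-8.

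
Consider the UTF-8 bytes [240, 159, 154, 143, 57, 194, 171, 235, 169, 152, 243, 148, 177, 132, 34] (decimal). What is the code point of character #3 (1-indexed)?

U+00AB

Offset 0: leading byte 0xF0 = 11110000 → 4-byte char #1 = F0 9F 9A 8F.
Offset 4: leading byte 0x39 = 00111001 → 1-byte char #2 = 39.
Offset 5: leading byte 0xC2 = 11000010 → 2-byte char #3 = C2 AB.
Leading byte 0xC2 = 11000010 matches 110xxxxx → 2-byte sequence.
Byte 1: 0xC2 = 11000010, payload 00010 (5 bits).
Byte 2: 0xAB = 10101011 (10xxxxxx ✓), payload 101011.
Concatenate: 00010101011 = 0xAB (11 bits → U+00AB).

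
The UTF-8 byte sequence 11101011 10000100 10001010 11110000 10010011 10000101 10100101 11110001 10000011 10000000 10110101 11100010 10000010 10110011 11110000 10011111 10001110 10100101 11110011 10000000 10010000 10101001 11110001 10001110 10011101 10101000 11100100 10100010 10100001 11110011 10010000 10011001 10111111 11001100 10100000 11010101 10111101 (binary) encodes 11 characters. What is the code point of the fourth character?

Offset 0: leading byte 0xEB = 11101011 → 3-byte char #1 = EB 84 8A.
Offset 3: leading byte 0xF0 = 11110000 → 4-byte char #2 = F0 93 85 A5.
Offset 7: leading byte 0xF1 = 11110001 → 4-byte char #3 = F1 83 80 B5.
Offset 11: leading byte 0xE2 = 11100010 → 3-byte char #4 = E2 82 B3.
Leading byte 0xE2 = 11100010 matches 1110xxxx → 3-byte sequence.
Byte 1: 0xE2 = 11100010, payload 0010 (4 bits).
Byte 2: 0x82 = 10000010 (10xxxxxx ✓), payload 000010.
Byte 3: 0xB3 = 10110011 (10xxxxxx ✓), payload 110011.
Concatenate: 0010000010110011 = 0x20B3 (16 bits → U+20B3).

U+20B3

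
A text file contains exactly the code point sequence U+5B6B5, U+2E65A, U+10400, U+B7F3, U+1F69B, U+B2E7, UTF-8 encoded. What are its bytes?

F1 9B 9A B5 F0 AE 99 9A F0 90 90 80 EB 9F B3 F0 9F 9A 9B EB 8B A7

U+5B6B5: 4-byte form → F1 9B 9A B5.
U+2E65A: 4-byte form → F0 AE 99 9A.
U+10400: 4-byte form → F0 90 90 80.
U+B7F3: 3-byte form → EB 9F B3.
U+1F69B: 4-byte form → F0 9F 9A 9B.
U+B2E7: 3-byte form → EB 8B A7.
Concatenated (22 bytes): F1 9B 9A B5 F0 AE 99 9A F0 90 90 80 EB 9F B3 F0 9F 9A 9B EB 8B A7.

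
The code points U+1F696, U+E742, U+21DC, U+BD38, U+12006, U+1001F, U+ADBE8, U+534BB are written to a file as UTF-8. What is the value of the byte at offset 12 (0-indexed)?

U+1F696 → 4-byte form F0 9F 9A 96 at offsets 0–3.
U+E742 → 3-byte form EE 9D 82 at offsets 4–6.
U+21DC → 3-byte form E2 87 9C at offsets 7–9.
U+BD38 → 3-byte form EB B4 B8 at offsets 10–12.
Offset 12 falls in char 4's range; it's byte 3 of EB B4 B8 = 0xB8.

0xB8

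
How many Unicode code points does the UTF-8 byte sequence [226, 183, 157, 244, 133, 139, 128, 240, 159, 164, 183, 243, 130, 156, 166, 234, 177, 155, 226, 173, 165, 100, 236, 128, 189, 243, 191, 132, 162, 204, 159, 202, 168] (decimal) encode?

Byte at offset 0: 0xE2 = 11100010 → 3-byte char (#1). Advance 3.
Byte at offset 3: 0xF4 = 11110100 → 4-byte char (#2). Advance 4.
Byte at offset 7: 0xF0 = 11110000 → 4-byte char (#3). Advance 4.
Byte at offset 11: 0xF3 = 11110011 → 4-byte char (#4). Advance 4.
Byte at offset 15: 0xEA = 11101010 → 3-byte char (#5). Advance 3.
Byte at offset 18: 0xE2 = 11100010 → 3-byte char (#6). Advance 3.
Byte at offset 21: 0x64 = 01100100 → 1-byte char (#7). Advance 1.
Byte at offset 22: 0xEC = 11101100 → 3-byte char (#8). Advance 3.
Byte at offset 25: 0xF3 = 11110011 → 4-byte char (#9). Advance 4.
Byte at offset 29: 0xCC = 11001100 → 2-byte char (#10). Advance 2.
Byte at offset 31: 0xCA = 11001010 → 2-byte char (#11). Advance 2.
Reached end at offset 33 after 11 code points.

11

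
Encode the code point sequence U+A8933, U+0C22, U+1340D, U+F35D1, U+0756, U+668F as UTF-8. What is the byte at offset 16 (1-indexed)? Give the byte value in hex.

1-indexed offset 16 is 0-indexed offset 15.
U+A8933 → 4-byte form F2 A8 A4 B3 at offsets 0–3.
U+0C22 → 3-byte form E0 B0 A2 at offsets 4–6.
U+1340D → 4-byte form F0 93 90 8D at offsets 7–10.
U+F35D1 → 4-byte form F3 B3 97 91 at offsets 11–14.
U+0756 → 2-byte form DD 96 at offsets 15–16.
Offset 15 falls in char 5's range; it's byte 1 of DD 96 = 0xDD.

0xDD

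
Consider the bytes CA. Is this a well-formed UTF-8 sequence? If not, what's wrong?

Leading byte 0xCA = 11001010 → 2-byte form, but only 1 byte is present.

invalid (sequence truncated)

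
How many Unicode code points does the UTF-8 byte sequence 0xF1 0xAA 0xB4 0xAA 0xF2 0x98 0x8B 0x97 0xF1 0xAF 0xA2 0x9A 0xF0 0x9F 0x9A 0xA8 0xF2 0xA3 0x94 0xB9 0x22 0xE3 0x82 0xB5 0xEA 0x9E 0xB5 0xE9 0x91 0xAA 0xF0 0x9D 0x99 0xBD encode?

Byte at offset 0: 0xF1 = 11110001 → 4-byte char (#1). Advance 4.
Byte at offset 4: 0xF2 = 11110010 → 4-byte char (#2). Advance 4.
Byte at offset 8: 0xF1 = 11110001 → 4-byte char (#3). Advance 4.
Byte at offset 12: 0xF0 = 11110000 → 4-byte char (#4). Advance 4.
Byte at offset 16: 0xF2 = 11110010 → 4-byte char (#5). Advance 4.
Byte at offset 20: 0x22 = 00100010 → 1-byte char (#6). Advance 1.
Byte at offset 21: 0xE3 = 11100011 → 3-byte char (#7). Advance 3.
Byte at offset 24: 0xEA = 11101010 → 3-byte char (#8). Advance 3.
Byte at offset 27: 0xE9 = 11101001 → 3-byte char (#9). Advance 3.
Byte at offset 30: 0xF0 = 11110000 → 4-byte char (#10). Advance 4.
Reached end at offset 34 after 10 code points.

10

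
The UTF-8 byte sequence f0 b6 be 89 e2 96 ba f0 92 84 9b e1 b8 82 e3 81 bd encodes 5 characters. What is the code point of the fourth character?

Offset 0: leading byte 0xF0 = 11110000 → 4-byte char #1 = F0 B6 BE 89.
Offset 4: leading byte 0xE2 = 11100010 → 3-byte char #2 = E2 96 BA.
Offset 7: leading byte 0xF0 = 11110000 → 4-byte char #3 = F0 92 84 9B.
Offset 11: leading byte 0xE1 = 11100001 → 3-byte char #4 = E1 B8 82.
Leading byte 0xE1 = 11100001 matches 1110xxxx → 3-byte sequence.
Byte 1: 0xE1 = 11100001, payload 0001 (4 bits).
Byte 2: 0xB8 = 10111000 (10xxxxxx ✓), payload 111000.
Byte 3: 0x82 = 10000010 (10xxxxxx ✓), payload 000010.
Concatenate: 0001111000000010 = 0x1E02 (16 bits → U+1E02).

U+1E02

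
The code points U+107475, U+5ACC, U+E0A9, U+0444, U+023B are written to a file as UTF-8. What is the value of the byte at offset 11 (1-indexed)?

1-indexed offset 11 is 0-indexed offset 10.
U+107475 → 4-byte form F4 87 91 B5 at offsets 0–3.
U+5ACC → 3-byte form E5 AB 8C at offsets 4–6.
U+E0A9 → 3-byte form EE 82 A9 at offsets 7–9.
U+0444 → 2-byte form D1 84 at offsets 10–11.
Offset 10 falls in char 4's range; it's byte 1 of D1 84 = 0xD1.

0xD1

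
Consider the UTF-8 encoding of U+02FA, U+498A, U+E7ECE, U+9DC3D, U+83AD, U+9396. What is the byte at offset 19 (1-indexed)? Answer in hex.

0x96

1-indexed offset 19 is 0-indexed offset 18.
U+02FA → 2-byte form CB BA at offsets 0–1.
U+498A → 3-byte form E4 A6 8A at offsets 2–4.
U+E7ECE → 4-byte form F3 A7 BB 8E at offsets 5–8.
U+9DC3D → 4-byte form F2 9D B0 BD at offsets 9–12.
U+83AD → 3-byte form E8 8E AD at offsets 13–15.
U+9396 → 3-byte form E9 8E 96 at offsets 16–18.
Offset 18 falls in char 6's range; it's byte 3 of E9 8E 96 = 0x96.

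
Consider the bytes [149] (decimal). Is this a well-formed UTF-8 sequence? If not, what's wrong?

invalid (continuation byte with no leading byte)

Byte 0x95 = 10010101 has the form 10xxxxxx — a continuation byte — but there is no preceding leading byte.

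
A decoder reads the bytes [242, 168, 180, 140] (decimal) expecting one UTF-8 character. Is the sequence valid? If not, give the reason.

Leading byte 0xF2 = 11110010 → 4-byte form.
Continuation bytes 0xA8=10101000, 0xB4=10110100, 0x8C=10001100 all match 10xxxxxx.
Decoded value 0xA8D0C is ≥ 0x10000 (shortest form) and not a surrogate.

valid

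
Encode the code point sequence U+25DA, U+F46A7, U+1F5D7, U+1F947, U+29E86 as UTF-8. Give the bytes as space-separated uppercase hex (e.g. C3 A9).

E2 97 9A F3 B4 9A A7 F0 9F 97 97 F0 9F A5 87 F0 A9 BA 86

U+25DA: 3-byte form → E2 97 9A.
U+F46A7: 4-byte form → F3 B4 9A A7.
U+1F5D7: 4-byte form → F0 9F 97 97.
U+1F947: 4-byte form → F0 9F A5 87.
U+29E86: 4-byte form → F0 A9 BA 86.
Concatenated (19 bytes): E2 97 9A F3 B4 9A A7 F0 9F 97 97 F0 9F A5 87 F0 A9 BA 86.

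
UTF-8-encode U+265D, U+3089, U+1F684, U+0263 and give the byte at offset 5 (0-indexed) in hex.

U+265D → 3-byte form E2 99 9D at offsets 0–2.
U+3089 → 3-byte form E3 82 89 at offsets 3–5.
Offset 5 falls in char 2's range; it's byte 3 of E3 82 89 = 0x89.

0x89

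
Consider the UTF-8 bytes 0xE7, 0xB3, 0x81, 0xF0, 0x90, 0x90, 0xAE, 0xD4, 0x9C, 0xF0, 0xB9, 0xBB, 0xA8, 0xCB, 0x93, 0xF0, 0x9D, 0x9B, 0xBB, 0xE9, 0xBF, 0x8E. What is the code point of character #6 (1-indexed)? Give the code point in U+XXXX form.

Offset 0: leading byte 0xE7 = 11100111 → 3-byte char #1 = E7 B3 81.
Offset 3: leading byte 0xF0 = 11110000 → 4-byte char #2 = F0 90 90 AE.
Offset 7: leading byte 0xD4 = 11010100 → 2-byte char #3 = D4 9C.
Offset 9: leading byte 0xF0 = 11110000 → 4-byte char #4 = F0 B9 BB A8.
Offset 13: leading byte 0xCB = 11001011 → 2-byte char #5 = CB 93.
Offset 15: leading byte 0xF0 = 11110000 → 4-byte char #6 = F0 9D 9B BB.
Leading byte 0xF0 = 11110000 matches 11110xxx → 4-byte sequence.
Byte 1: 0xF0 = 11110000, payload 000 (3 bits).
Byte 2: 0x9D = 10011101 (10xxxxxx ✓), payload 011101.
Byte 3: 0x9B = 10011011 (10xxxxxx ✓), payload 011011.
Byte 4: 0xBB = 10111011 (10xxxxxx ✓), payload 111011.
Concatenate: 000011101011011111011 = 0x1D6FB (21 bits → U+1D6FB).

U+1D6FB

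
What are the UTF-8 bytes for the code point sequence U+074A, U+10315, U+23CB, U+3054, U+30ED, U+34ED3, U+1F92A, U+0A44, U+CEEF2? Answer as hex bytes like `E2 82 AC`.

U+074A: 2-byte form → DD 8A.
U+10315: 4-byte form → F0 90 8C 95.
U+23CB: 3-byte form → E2 8F 8B.
U+3054: 3-byte form → E3 81 94.
U+30ED: 3-byte form → E3 83 AD.
U+34ED3: 4-byte form → F0 B4 BB 93.
U+1F92A: 4-byte form → F0 9F A4 AA.
U+0A44: 3-byte form → E0 A9 84.
U+CEEF2: 4-byte form → F3 8E BB B2.
Concatenated (30 bytes): DD 8A F0 90 8C 95 E2 8F 8B E3 81 94 E3 83 AD F0 B4 BB 93 F0 9F A4 AA E0 A9 84 F3 8E BB B2.

DD 8A F0 90 8C 95 E2 8F 8B E3 81 94 E3 83 AD F0 B4 BB 93 F0 9F A4 AA E0 A9 84 F3 8E BB B2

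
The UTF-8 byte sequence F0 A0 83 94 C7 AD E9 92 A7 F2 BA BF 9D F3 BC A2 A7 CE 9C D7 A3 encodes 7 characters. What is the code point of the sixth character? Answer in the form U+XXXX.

U+039C

Offset 0: leading byte 0xF0 = 11110000 → 4-byte char #1 = F0 A0 83 94.
Offset 4: leading byte 0xC7 = 11000111 → 2-byte char #2 = C7 AD.
Offset 6: leading byte 0xE9 = 11101001 → 3-byte char #3 = E9 92 A7.
Offset 9: leading byte 0xF2 = 11110010 → 4-byte char #4 = F2 BA BF 9D.
Offset 13: leading byte 0xF3 = 11110011 → 4-byte char #5 = F3 BC A2 A7.
Offset 17: leading byte 0xCE = 11001110 → 2-byte char #6 = CE 9C.
Leading byte 0xCE = 11001110 matches 110xxxxx → 2-byte sequence.
Byte 1: 0xCE = 11001110, payload 01110 (5 bits).
Byte 2: 0x9C = 10011100 (10xxxxxx ✓), payload 011100.
Concatenate: 01110011100 = 0x39C (11 bits → U+039C).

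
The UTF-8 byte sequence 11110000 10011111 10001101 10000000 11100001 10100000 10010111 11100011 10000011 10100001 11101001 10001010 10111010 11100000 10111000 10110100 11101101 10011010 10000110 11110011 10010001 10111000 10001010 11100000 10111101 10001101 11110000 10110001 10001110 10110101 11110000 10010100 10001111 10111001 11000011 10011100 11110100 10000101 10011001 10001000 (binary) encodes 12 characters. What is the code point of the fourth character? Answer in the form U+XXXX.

Offset 0: leading byte 0xF0 = 11110000 → 4-byte char #1 = F0 9F 8D 80.
Offset 4: leading byte 0xE1 = 11100001 → 3-byte char #2 = E1 A0 97.
Offset 7: leading byte 0xE3 = 11100011 → 3-byte char #3 = E3 83 A1.
Offset 10: leading byte 0xE9 = 11101001 → 3-byte char #4 = E9 8A BA.
Leading byte 0xE9 = 11101001 matches 1110xxxx → 3-byte sequence.
Byte 1: 0xE9 = 11101001, payload 1001 (4 bits).
Byte 2: 0x8A = 10001010 (10xxxxxx ✓), payload 001010.
Byte 3: 0xBA = 10111010 (10xxxxxx ✓), payload 111010.
Concatenate: 1001001010111010 = 0x92BA (16 bits → U+92BA).

U+92BA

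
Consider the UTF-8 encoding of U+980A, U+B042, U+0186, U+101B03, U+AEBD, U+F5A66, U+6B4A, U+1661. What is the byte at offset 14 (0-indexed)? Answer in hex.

U+980A → 3-byte form E9 A0 8A at offsets 0–2.
U+B042 → 3-byte form EB 81 82 at offsets 3–5.
U+0186 → 2-byte form C6 86 at offsets 6–7.
U+101B03 → 4-byte form F4 81 AC 83 at offsets 8–11.
U+AEBD → 3-byte form EA BA BD at offsets 12–14.
Offset 14 falls in char 5's range; it's byte 3 of EA BA BD = 0xBD.

0xBD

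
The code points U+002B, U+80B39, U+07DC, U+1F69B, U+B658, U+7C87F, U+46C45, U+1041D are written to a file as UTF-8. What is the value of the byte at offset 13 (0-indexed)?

0x98

U+002B → 1-byte form 2B at offsets 0–0.
U+80B39 → 4-byte form F2 80 AC B9 at offsets 1–4.
U+07DC → 2-byte form DF 9C at offsets 5–6.
U+1F69B → 4-byte form F0 9F 9A 9B at offsets 7–10.
U+B658 → 3-byte form EB 99 98 at offsets 11–13.
Offset 13 falls in char 5's range; it's byte 3 of EB 99 98 = 0x98.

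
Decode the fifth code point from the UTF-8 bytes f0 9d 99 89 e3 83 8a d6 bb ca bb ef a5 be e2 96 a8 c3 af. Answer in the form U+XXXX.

U+F97E

Offset 0: leading byte 0xF0 = 11110000 → 4-byte char #1 = F0 9D 99 89.
Offset 4: leading byte 0xE3 = 11100011 → 3-byte char #2 = E3 83 8A.
Offset 7: leading byte 0xD6 = 11010110 → 2-byte char #3 = D6 BB.
Offset 9: leading byte 0xCA = 11001010 → 2-byte char #4 = CA BB.
Offset 11: leading byte 0xEF = 11101111 → 3-byte char #5 = EF A5 BE.
Leading byte 0xEF = 11101111 matches 1110xxxx → 3-byte sequence.
Byte 1: 0xEF = 11101111, payload 1111 (4 bits).
Byte 2: 0xA5 = 10100101 (10xxxxxx ✓), payload 100101.
Byte 3: 0xBE = 10111110 (10xxxxxx ✓), payload 111110.
Concatenate: 1111100101111110 = 0xF97E (16 bits → U+F97E).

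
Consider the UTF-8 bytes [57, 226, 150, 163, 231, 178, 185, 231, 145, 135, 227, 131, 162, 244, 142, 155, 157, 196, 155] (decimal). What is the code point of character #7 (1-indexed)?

Offset 0: leading byte 0x39 = 00111001 → 1-byte char #1 = 39.
Offset 1: leading byte 0xE2 = 11100010 → 3-byte char #2 = E2 96 A3.
Offset 4: leading byte 0xE7 = 11100111 → 3-byte char #3 = E7 B2 B9.
Offset 7: leading byte 0xE7 = 11100111 → 3-byte char #4 = E7 91 87.
Offset 10: leading byte 0xE3 = 11100011 → 3-byte char #5 = E3 83 A2.
Offset 13: leading byte 0xF4 = 11110100 → 4-byte char #6 = F4 8E 9B 9D.
Offset 17: leading byte 0xC4 = 11000100 → 2-byte char #7 = C4 9B.
Leading byte 0xC4 = 11000100 matches 110xxxxx → 2-byte sequence.
Byte 1: 0xC4 = 11000100, payload 00100 (5 bits).
Byte 2: 0x9B = 10011011 (10xxxxxx ✓), payload 011011.
Concatenate: 00100011011 = 0x11B (11 bits → U+011B).

U+011B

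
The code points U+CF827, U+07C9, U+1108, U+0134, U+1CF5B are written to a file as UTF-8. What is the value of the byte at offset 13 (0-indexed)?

0xBD

U+CF827 → 4-byte form F3 8F A0 A7 at offsets 0–3.
U+07C9 → 2-byte form DF 89 at offsets 4–5.
U+1108 → 3-byte form E1 84 88 at offsets 6–8.
U+0134 → 2-byte form C4 B4 at offsets 9–10.
U+1CF5B → 4-byte form F0 9C BD 9B at offsets 11–14.
Offset 13 falls in char 5's range; it's byte 3 of F0 9C BD 9B = 0xBD.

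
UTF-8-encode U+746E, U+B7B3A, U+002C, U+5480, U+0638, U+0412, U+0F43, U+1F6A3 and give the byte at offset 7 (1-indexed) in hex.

0xBA

1-indexed offset 7 is 0-indexed offset 6.
U+746E → 3-byte form E7 91 AE at offsets 0–2.
U+B7B3A → 4-byte form F2 B7 AC BA at offsets 3–6.
Offset 6 falls in char 2's range; it's byte 4 of F2 B7 AC BA = 0xBA.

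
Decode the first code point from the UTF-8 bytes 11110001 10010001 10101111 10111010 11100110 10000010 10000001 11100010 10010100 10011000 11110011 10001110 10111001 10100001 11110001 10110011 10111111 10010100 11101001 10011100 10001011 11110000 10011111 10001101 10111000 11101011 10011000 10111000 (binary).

Offset 0: leading byte 0xF1 = 11110001 → 4-byte char #1 = F1 91 AF BA.
Leading byte 0xF1 = 11110001 matches 11110xxx → 4-byte sequence.
Byte 1: 0xF1 = 11110001, payload 001 (3 bits).
Byte 2: 0x91 = 10010001 (10xxxxxx ✓), payload 010001.
Byte 3: 0xAF = 10101111 (10xxxxxx ✓), payload 101111.
Byte 4: 0xBA = 10111010 (10xxxxxx ✓), payload 111010.
Concatenate: 001010001101111111010 = 0x51BFA (21 bits → U+51BFA).

U+51BFA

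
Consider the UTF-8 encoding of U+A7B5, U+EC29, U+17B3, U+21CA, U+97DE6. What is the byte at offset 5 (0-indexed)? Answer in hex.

0xA9

U+A7B5 → 3-byte form EA 9E B5 at offsets 0–2.
U+EC29 → 3-byte form EE B0 A9 at offsets 3–5.
Offset 5 falls in char 2's range; it's byte 3 of EE B0 A9 = 0xA9.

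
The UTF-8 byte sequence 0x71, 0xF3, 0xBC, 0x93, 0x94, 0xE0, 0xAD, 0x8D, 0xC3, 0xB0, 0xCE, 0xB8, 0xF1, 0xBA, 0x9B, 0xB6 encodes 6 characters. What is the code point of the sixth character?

U+7A6F6

Offset 0: leading byte 0x71 = 01110001 → 1-byte char #1 = 71.
Offset 1: leading byte 0xF3 = 11110011 → 4-byte char #2 = F3 BC 93 94.
Offset 5: leading byte 0xE0 = 11100000 → 3-byte char #3 = E0 AD 8D.
Offset 8: leading byte 0xC3 = 11000011 → 2-byte char #4 = C3 B0.
Offset 10: leading byte 0xCE = 11001110 → 2-byte char #5 = CE B8.
Offset 12: leading byte 0xF1 = 11110001 → 4-byte char #6 = F1 BA 9B B6.
Leading byte 0xF1 = 11110001 matches 11110xxx → 4-byte sequence.
Byte 1: 0xF1 = 11110001, payload 001 (3 bits).
Byte 2: 0xBA = 10111010 (10xxxxxx ✓), payload 111010.
Byte 3: 0x9B = 10011011 (10xxxxxx ✓), payload 011011.
Byte 4: 0xB6 = 10110110 (10xxxxxx ✓), payload 110110.
Concatenate: 001111010011011110110 = 0x7A6F6 (21 bits → U+7A6F6).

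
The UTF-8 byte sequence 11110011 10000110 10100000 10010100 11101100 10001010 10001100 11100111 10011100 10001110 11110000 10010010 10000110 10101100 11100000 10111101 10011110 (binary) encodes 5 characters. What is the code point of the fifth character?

U+0F5E

Offset 0: leading byte 0xF3 = 11110011 → 4-byte char #1 = F3 86 A0 94.
Offset 4: leading byte 0xEC = 11101100 → 3-byte char #2 = EC 8A 8C.
Offset 7: leading byte 0xE7 = 11100111 → 3-byte char #3 = E7 9C 8E.
Offset 10: leading byte 0xF0 = 11110000 → 4-byte char #4 = F0 92 86 AC.
Offset 14: leading byte 0xE0 = 11100000 → 3-byte char #5 = E0 BD 9E.
Leading byte 0xE0 = 11100000 matches 1110xxxx → 3-byte sequence.
Byte 1: 0xE0 = 11100000, payload 0000 (4 bits).
Byte 2: 0xBD = 10111101 (10xxxxxx ✓), payload 111101.
Byte 3: 0x9E = 10011110 (10xxxxxx ✓), payload 011110.
Concatenate: 0000111101011110 = 0xF5E (16 bits → U+0F5E).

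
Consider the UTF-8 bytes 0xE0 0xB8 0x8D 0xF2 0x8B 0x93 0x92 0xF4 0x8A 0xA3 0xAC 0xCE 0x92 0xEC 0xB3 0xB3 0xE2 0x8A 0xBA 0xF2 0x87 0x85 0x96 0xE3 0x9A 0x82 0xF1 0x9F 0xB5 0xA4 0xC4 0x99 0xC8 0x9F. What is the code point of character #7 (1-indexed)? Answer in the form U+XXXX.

Offset 0: leading byte 0xE0 = 11100000 → 3-byte char #1 = E0 B8 8D.
Offset 3: leading byte 0xF2 = 11110010 → 4-byte char #2 = F2 8B 93 92.
Offset 7: leading byte 0xF4 = 11110100 → 4-byte char #3 = F4 8A A3 AC.
Offset 11: leading byte 0xCE = 11001110 → 2-byte char #4 = CE 92.
Offset 13: leading byte 0xEC = 11101100 → 3-byte char #5 = EC B3 B3.
Offset 16: leading byte 0xE2 = 11100010 → 3-byte char #6 = E2 8A BA.
Offset 19: leading byte 0xF2 = 11110010 → 4-byte char #7 = F2 87 85 96.
Leading byte 0xF2 = 11110010 matches 11110xxx → 4-byte sequence.
Byte 1: 0xF2 = 11110010, payload 010 (3 bits).
Byte 2: 0x87 = 10000111 (10xxxxxx ✓), payload 000111.
Byte 3: 0x85 = 10000101 (10xxxxxx ✓), payload 000101.
Byte 4: 0x96 = 10010110 (10xxxxxx ✓), payload 010110.
Concatenate: 010000111000101010110 = 0x87156 (21 bits → U+87156).

U+87156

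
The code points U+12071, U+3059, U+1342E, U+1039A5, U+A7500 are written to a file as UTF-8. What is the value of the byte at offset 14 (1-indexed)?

0xA6

1-indexed offset 14 is 0-indexed offset 13.
U+12071 → 4-byte form F0 92 81 B1 at offsets 0–3.
U+3059 → 3-byte form E3 81 99 at offsets 4–6.
U+1342E → 4-byte form F0 93 90 AE at offsets 7–10.
U+1039A5 → 4-byte form F4 83 A6 A5 at offsets 11–14.
Offset 13 falls in char 4's range; it's byte 3 of F4 83 A6 A5 = 0xA6.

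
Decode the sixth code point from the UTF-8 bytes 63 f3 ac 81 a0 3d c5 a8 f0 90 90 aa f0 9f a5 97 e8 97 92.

U+1F957

Offset 0: leading byte 0x63 = 01100011 → 1-byte char #1 = 63.
Offset 1: leading byte 0xF3 = 11110011 → 4-byte char #2 = F3 AC 81 A0.
Offset 5: leading byte 0x3D = 00111101 → 1-byte char #3 = 3D.
Offset 6: leading byte 0xC5 = 11000101 → 2-byte char #4 = C5 A8.
Offset 8: leading byte 0xF0 = 11110000 → 4-byte char #5 = F0 90 90 AA.
Offset 12: leading byte 0xF0 = 11110000 → 4-byte char #6 = F0 9F A5 97.
Leading byte 0xF0 = 11110000 matches 11110xxx → 4-byte sequence.
Byte 1: 0xF0 = 11110000, payload 000 (3 bits).
Byte 2: 0x9F = 10011111 (10xxxxxx ✓), payload 011111.
Byte 3: 0xA5 = 10100101 (10xxxxxx ✓), payload 100101.
Byte 4: 0x97 = 10010111 (10xxxxxx ✓), payload 010111.
Concatenate: 000011111100101010111 = 0x1F957 (21 bits → U+1F957).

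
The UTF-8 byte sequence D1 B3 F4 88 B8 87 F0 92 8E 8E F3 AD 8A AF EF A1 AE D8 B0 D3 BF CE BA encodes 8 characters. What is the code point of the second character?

U+108E07

Offset 0: leading byte 0xD1 = 11010001 → 2-byte char #1 = D1 B3.
Offset 2: leading byte 0xF4 = 11110100 → 4-byte char #2 = F4 88 B8 87.
Leading byte 0xF4 = 11110100 matches 11110xxx → 4-byte sequence.
Byte 1: 0xF4 = 11110100, payload 100 (3 bits).
Byte 2: 0x88 = 10001000 (10xxxxxx ✓), payload 001000.
Byte 3: 0xB8 = 10111000 (10xxxxxx ✓), payload 111000.
Byte 4: 0x87 = 10000111 (10xxxxxx ✓), payload 000111.
Concatenate: 100001000111000000111 = 0x108E07 (21 bits → U+108E07).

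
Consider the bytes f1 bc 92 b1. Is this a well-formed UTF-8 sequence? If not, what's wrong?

Leading byte 0xF1 = 11110001 → 4-byte form.
Continuation bytes 0xBC=10111100, 0x92=10010010, 0xB1=10110001 all match 10xxxxxx.
Decoded value 0x7C4B1 is ≥ 0x10000 (shortest form) and not a surrogate.

valid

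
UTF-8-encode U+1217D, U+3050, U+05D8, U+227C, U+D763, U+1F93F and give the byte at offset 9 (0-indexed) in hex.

0xE2

U+1217D → 4-byte form F0 92 85 BD at offsets 0–3.
U+3050 → 3-byte form E3 81 90 at offsets 4–6.
U+05D8 → 2-byte form D7 98 at offsets 7–8.
U+227C → 3-byte form E2 89 BC at offsets 9–11.
Offset 9 falls in char 4's range; it's byte 1 of E2 89 BC = 0xE2.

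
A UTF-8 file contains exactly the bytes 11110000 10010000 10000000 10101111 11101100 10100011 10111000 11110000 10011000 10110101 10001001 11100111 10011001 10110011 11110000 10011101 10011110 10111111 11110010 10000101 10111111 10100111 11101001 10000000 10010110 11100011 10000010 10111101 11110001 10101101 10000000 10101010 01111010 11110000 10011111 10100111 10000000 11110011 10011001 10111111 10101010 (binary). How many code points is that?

12

Byte at offset 0: 0xF0 = 11110000 → 4-byte char (#1). Advance 4.
Byte at offset 4: 0xEC = 11101100 → 3-byte char (#2). Advance 3.
Byte at offset 7: 0xF0 = 11110000 → 4-byte char (#3). Advance 4.
Byte at offset 11: 0xE7 = 11100111 → 3-byte char (#4). Advance 3.
Byte at offset 14: 0xF0 = 11110000 → 4-byte char (#5). Advance 4.
Byte at offset 18: 0xF2 = 11110010 → 4-byte char (#6). Advance 4.
Byte at offset 22: 0xE9 = 11101001 → 3-byte char (#7). Advance 3.
Byte at offset 25: 0xE3 = 11100011 → 3-byte char (#8). Advance 3.
Byte at offset 28: 0xF1 = 11110001 → 4-byte char (#9). Advance 4.
Byte at offset 32: 0x7A = 01111010 → 1-byte char (#10). Advance 1.
Byte at offset 33: 0xF0 = 11110000 → 4-byte char (#11). Advance 4.
Byte at offset 37: 0xF3 = 11110011 → 4-byte char (#12). Advance 4.
Reached end at offset 41 after 12 code points.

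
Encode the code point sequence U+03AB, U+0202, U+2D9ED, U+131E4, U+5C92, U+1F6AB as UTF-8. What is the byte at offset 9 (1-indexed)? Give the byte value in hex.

1-indexed offset 9 is 0-indexed offset 8.
U+03AB → 2-byte form CE AB at offsets 0–1.
U+0202 → 2-byte form C8 82 at offsets 2–3.
U+2D9ED → 4-byte form F0 AD A7 AD at offsets 4–7.
U+131E4 → 4-byte form F0 93 87 A4 at offsets 8–11.
Offset 8 falls in char 4's range; it's byte 1 of F0 93 87 A4 = 0xF0.

0xF0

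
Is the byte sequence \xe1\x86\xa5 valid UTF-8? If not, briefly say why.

Leading byte 0xE1 = 11100001 → 3-byte form.
Continuation bytes 0x86=10000110, 0xA5=10100101 all match 10xxxxxx.
Decoded value 0x11A5 is ≥ 0x800 (shortest form) and not a surrogate.

valid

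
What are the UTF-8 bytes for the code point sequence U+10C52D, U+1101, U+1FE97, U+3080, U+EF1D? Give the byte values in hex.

U+10C52D: 4-byte form → F4 8C 94 AD.
U+1101: 3-byte form → E1 84 81.
U+1FE97: 4-byte form → F0 9F BA 97.
U+3080: 3-byte form → E3 82 80.
U+EF1D: 3-byte form → EE BC 9D.
Concatenated (17 bytes): F4 8C 94 AD E1 84 81 F0 9F BA 97 E3 82 80 EE BC 9D.

F4 8C 94 AD E1 84 81 F0 9F BA 97 E3 82 80 EE BC 9D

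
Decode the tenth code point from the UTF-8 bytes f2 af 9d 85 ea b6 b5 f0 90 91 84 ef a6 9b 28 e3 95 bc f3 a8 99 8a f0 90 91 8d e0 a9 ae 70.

Offset 0: leading byte 0xF2 = 11110010 → 4-byte char #1 = F2 AF 9D 85.
Offset 4: leading byte 0xEA = 11101010 → 3-byte char #2 = EA B6 B5.
Offset 7: leading byte 0xF0 = 11110000 → 4-byte char #3 = F0 90 91 84.
Offset 11: leading byte 0xEF = 11101111 → 3-byte char #4 = EF A6 9B.
Offset 14: leading byte 0x28 = 00101000 → 1-byte char #5 = 28.
Offset 15: leading byte 0xE3 = 11100011 → 3-byte char #6 = E3 95 BC.
Offset 18: leading byte 0xF3 = 11110011 → 4-byte char #7 = F3 A8 99 8A.
Offset 22: leading byte 0xF0 = 11110000 → 4-byte char #8 = F0 90 91 8D.
Offset 26: leading byte 0xE0 = 11100000 → 3-byte char #9 = E0 A9 AE.
Offset 29: leading byte 0x70 = 01110000 → 1-byte char #10 = 70.
Leading byte 0x70 = 01110000 matches 0xxxxxxx → 1-byte sequence.
Byte 1: 0x70 = 01110000, payload 1110000 (7 bits).
Concatenate: 1110000 = 0x70 (7 bits → U+0070).

U+0070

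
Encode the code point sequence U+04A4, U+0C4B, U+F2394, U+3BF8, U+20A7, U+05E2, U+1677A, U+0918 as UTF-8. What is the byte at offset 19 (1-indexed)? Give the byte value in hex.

0x96

1-indexed offset 19 is 0-indexed offset 18.
U+04A4 → 2-byte form D2 A4 at offsets 0–1.
U+0C4B → 3-byte form E0 B1 8B at offsets 2–4.
U+F2394 → 4-byte form F3 B2 8E 94 at offsets 5–8.
U+3BF8 → 3-byte form E3 AF B8 at offsets 9–11.
U+20A7 → 3-byte form E2 82 A7 at offsets 12–14.
U+05E2 → 2-byte form D7 A2 at offsets 15–16.
U+1677A → 4-byte form F0 96 9D BA at offsets 17–20.
Offset 18 falls in char 7's range; it's byte 2 of F0 96 9D BA = 0x96.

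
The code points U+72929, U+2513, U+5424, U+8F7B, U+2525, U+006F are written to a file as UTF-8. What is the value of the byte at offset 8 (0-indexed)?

0x90

U+72929 → 4-byte form F1 B2 A4 A9 at offsets 0–3.
U+2513 → 3-byte form E2 94 93 at offsets 4–6.
U+5424 → 3-byte form E5 90 A4 at offsets 7–9.
Offset 8 falls in char 3's range; it's byte 2 of E5 90 A4 = 0x90.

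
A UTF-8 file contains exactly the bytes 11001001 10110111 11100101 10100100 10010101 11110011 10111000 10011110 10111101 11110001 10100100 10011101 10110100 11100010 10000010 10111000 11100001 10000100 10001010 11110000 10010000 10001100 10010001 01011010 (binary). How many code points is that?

Byte at offset 0: 0xC9 = 11001001 → 2-byte char (#1). Advance 2.
Byte at offset 2: 0xE5 = 11100101 → 3-byte char (#2). Advance 3.
Byte at offset 5: 0xF3 = 11110011 → 4-byte char (#3). Advance 4.
Byte at offset 9: 0xF1 = 11110001 → 4-byte char (#4). Advance 4.
Byte at offset 13: 0xE2 = 11100010 → 3-byte char (#5). Advance 3.
Byte at offset 16: 0xE1 = 11100001 → 3-byte char (#6). Advance 3.
Byte at offset 19: 0xF0 = 11110000 → 4-byte char (#7). Advance 4.
Byte at offset 23: 0x5A = 01011010 → 1-byte char (#8). Advance 1.
Reached end at offset 24 after 8 code points.

8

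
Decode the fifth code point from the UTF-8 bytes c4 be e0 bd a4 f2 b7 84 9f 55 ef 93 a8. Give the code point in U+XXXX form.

U+F4E8

Offset 0: leading byte 0xC4 = 11000100 → 2-byte char #1 = C4 BE.
Offset 2: leading byte 0xE0 = 11100000 → 3-byte char #2 = E0 BD A4.
Offset 5: leading byte 0xF2 = 11110010 → 4-byte char #3 = F2 B7 84 9F.
Offset 9: leading byte 0x55 = 01010101 → 1-byte char #4 = 55.
Offset 10: leading byte 0xEF = 11101111 → 3-byte char #5 = EF 93 A8.
Leading byte 0xEF = 11101111 matches 1110xxxx → 3-byte sequence.
Byte 1: 0xEF = 11101111, payload 1111 (4 bits).
Byte 2: 0x93 = 10010011 (10xxxxxx ✓), payload 010011.
Byte 3: 0xA8 = 10101000 (10xxxxxx ✓), payload 101000.
Concatenate: 1111010011101000 = 0xF4E8 (16 bits → U+F4E8).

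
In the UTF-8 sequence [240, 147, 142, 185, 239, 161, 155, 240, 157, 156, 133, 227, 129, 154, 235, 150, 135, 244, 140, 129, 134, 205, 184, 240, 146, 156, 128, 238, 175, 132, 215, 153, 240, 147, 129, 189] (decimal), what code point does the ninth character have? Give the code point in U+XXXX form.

U+EBC4

Offset 0: leading byte 0xF0 = 11110000 → 4-byte char #1 = F0 93 8E B9.
Offset 4: leading byte 0xEF = 11101111 → 3-byte char #2 = EF A1 9B.
Offset 7: leading byte 0xF0 = 11110000 → 4-byte char #3 = F0 9D 9C 85.
Offset 11: leading byte 0xE3 = 11100011 → 3-byte char #4 = E3 81 9A.
Offset 14: leading byte 0xEB = 11101011 → 3-byte char #5 = EB 96 87.
Offset 17: leading byte 0xF4 = 11110100 → 4-byte char #6 = F4 8C 81 86.
Offset 21: leading byte 0xCD = 11001101 → 2-byte char #7 = CD B8.
Offset 23: leading byte 0xF0 = 11110000 → 4-byte char #8 = F0 92 9C 80.
Offset 27: leading byte 0xEE = 11101110 → 3-byte char #9 = EE AF 84.
Leading byte 0xEE = 11101110 matches 1110xxxx → 3-byte sequence.
Byte 1: 0xEE = 11101110, payload 1110 (4 bits).
Byte 2: 0xAF = 10101111 (10xxxxxx ✓), payload 101111.
Byte 3: 0x84 = 10000100 (10xxxxxx ✓), payload 000100.
Concatenate: 1110101111000100 = 0xEBC4 (16 bits → U+EBC4).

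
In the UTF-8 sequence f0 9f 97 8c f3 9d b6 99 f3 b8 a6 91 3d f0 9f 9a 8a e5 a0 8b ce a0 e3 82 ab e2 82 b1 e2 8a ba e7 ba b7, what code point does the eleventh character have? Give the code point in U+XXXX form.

Offset 0: leading byte 0xF0 = 11110000 → 4-byte char #1 = F0 9F 97 8C.
Offset 4: leading byte 0xF3 = 11110011 → 4-byte char #2 = F3 9D B6 99.
Offset 8: leading byte 0xF3 = 11110011 → 4-byte char #3 = F3 B8 A6 91.
Offset 12: leading byte 0x3D = 00111101 → 1-byte char #4 = 3D.
Offset 13: leading byte 0xF0 = 11110000 → 4-byte char #5 = F0 9F 9A 8A.
Offset 17: leading byte 0xE5 = 11100101 → 3-byte char #6 = E5 A0 8B.
Offset 20: leading byte 0xCE = 11001110 → 2-byte char #7 = CE A0.
Offset 22: leading byte 0xE3 = 11100011 → 3-byte char #8 = E3 82 AB.
Offset 25: leading byte 0xE2 = 11100010 → 3-byte char #9 = E2 82 B1.
Offset 28: leading byte 0xE2 = 11100010 → 3-byte char #10 = E2 8A BA.
Offset 31: leading byte 0xE7 = 11100111 → 3-byte char #11 = E7 BA B7.
Leading byte 0xE7 = 11100111 matches 1110xxxx → 3-byte sequence.
Byte 1: 0xE7 = 11100111, payload 0111 (4 bits).
Byte 2: 0xBA = 10111010 (10xxxxxx ✓), payload 111010.
Byte 3: 0xB7 = 10110111 (10xxxxxx ✓), payload 110111.
Concatenate: 0111111010110111 = 0x7EB7 (16 bits → U+7EB7).

U+7EB7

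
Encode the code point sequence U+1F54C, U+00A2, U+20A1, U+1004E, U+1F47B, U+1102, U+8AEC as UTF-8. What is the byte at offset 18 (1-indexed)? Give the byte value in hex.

0xE1

1-indexed offset 18 is 0-indexed offset 17.
U+1F54C → 4-byte form F0 9F 95 8C at offsets 0–3.
U+00A2 → 2-byte form C2 A2 at offsets 4–5.
U+20A1 → 3-byte form E2 82 A1 at offsets 6–8.
U+1004E → 4-byte form F0 90 81 8E at offsets 9–12.
U+1F47B → 4-byte form F0 9F 91 BB at offsets 13–16.
U+1102 → 3-byte form E1 84 82 at offsets 17–19.
Offset 17 falls in char 6's range; it's byte 1 of E1 84 82 = 0xE1.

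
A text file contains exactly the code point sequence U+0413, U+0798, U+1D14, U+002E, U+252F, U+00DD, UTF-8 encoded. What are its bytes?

U+0413: 2-byte form → D0 93.
U+0798: 2-byte form → DE 98.
U+1D14: 3-byte form → E1 B4 94.
U+002E: 1-byte form → 2E.
U+252F: 3-byte form → E2 94 AF.
U+00DD: 2-byte form → C3 9D.
Concatenated (13 bytes): D0 93 DE 98 E1 B4 94 2E E2 94 AF C3 9D.

D0 93 DE 98 E1 B4 94 2E E2 94 AF C3 9D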